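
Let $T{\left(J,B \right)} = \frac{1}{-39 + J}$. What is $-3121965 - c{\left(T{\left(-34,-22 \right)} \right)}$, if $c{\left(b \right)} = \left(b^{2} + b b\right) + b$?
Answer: $- \frac{16636951414}{5329} \approx -3.122 \cdot 10^{6}$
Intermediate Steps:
$c{\left(b \right)} = b + 2 b^{2}$ ($c{\left(b \right)} = \left(b^{2} + b^{2}\right) + b = 2 b^{2} + b = b + 2 b^{2}$)
$-3121965 - c{\left(T{\left(-34,-22 \right)} \right)} = -3121965 - \frac{1 + \frac{2}{-39 - 34}}{-39 - 34} = -3121965 - \frac{1 + \frac{2}{-73}}{-73} = -3121965 - - \frac{1 + 2 \left(- \frac{1}{73}\right)}{73} = -3121965 - - \frac{1 - \frac{2}{73}}{73} = -3121965 - \left(- \frac{1}{73}\right) \frac{71}{73} = -3121965 - - \frac{71}{5329} = -3121965 + \frac{71}{5329} = - \frac{16636951414}{5329}$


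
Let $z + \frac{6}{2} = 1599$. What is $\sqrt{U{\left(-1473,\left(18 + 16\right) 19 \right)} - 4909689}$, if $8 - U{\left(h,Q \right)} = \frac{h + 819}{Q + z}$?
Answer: $\frac{i \sqrt{6169706074954}}{1121} \approx 2215.8 i$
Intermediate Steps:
$z = 1596$ ($z = -3 + 1599 = 1596$)
$U{\left(h,Q \right)} = 8 - \frac{819 + h}{1596 + Q}$ ($U{\left(h,Q \right)} = 8 - \frac{h + 819}{Q + 1596} = 8 - \frac{819 + h}{1596 + Q}$)
$\sqrt{U{\left(-1473,\left(18 + 16\right) 19 \right)} - 4909689} = \sqrt{\frac{11949 - -1473 + 8 \left(18 + 16\right) 19}{1596 + \left(18 + 16\right) 19} - 4909689} = \sqrt{\frac{11949 + 1473 + 8 \cdot 34 \cdot 19}{1596 + 34 \cdot 19} - 4909689} = \sqrt{\frac{11949 + 1473 + 8 \cdot 646}{1596 + 646} - 4909689} = \sqrt{\frac{11949 + 1473 + 5168}{2242} - 4909689} = \sqrt{\frac{1}{2242} \cdot 18590 - 4909689} = \sqrt{\frac{9295}{1121} - 4909689} = \sqrt{- \frac{5503752074}{1121}} = \frac{i \sqrt{6169706074954}}{1121}$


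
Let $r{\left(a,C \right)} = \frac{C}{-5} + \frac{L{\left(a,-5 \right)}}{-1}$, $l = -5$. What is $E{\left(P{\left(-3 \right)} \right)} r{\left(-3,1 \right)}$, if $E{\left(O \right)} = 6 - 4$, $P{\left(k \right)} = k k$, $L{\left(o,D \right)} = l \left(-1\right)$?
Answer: $- \frac{52}{5} \approx -10.4$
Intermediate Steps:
$L{\left(o,D \right)} = 5$ ($L{\left(o,D \right)} = \left(-5\right) \left(-1\right) = 5$)
$r{\left(a,C \right)} = -5 - \frac{C}{5}$ ($r{\left(a,C \right)} = \frac{C}{-5} + \frac{5}{-1} = C \left(- \frac{1}{5}\right) + 5 \left(-1\right) = - \frac{C}{5} - 5 = -5 - \frac{C}{5}$)
$P{\left(k \right)} = k^{2}$
$E{\left(O \right)} = 2$
$E{\left(P{\left(-3 \right)} \right)} r{\left(-3,1 \right)} = 2 \left(-5 - \frac{1}{5}\right) = 2 \left(- \frac{26}{5}\right) = - \frac{52}{5}$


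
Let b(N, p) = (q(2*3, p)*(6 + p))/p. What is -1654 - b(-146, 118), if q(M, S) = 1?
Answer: -97648/59 ≈ -1655.1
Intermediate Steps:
b(N, p) = (6 + p)/p (b(N, p) = (1*(6 + p))/p = (6 + p)/p)
-1654 - b(-146, 118) = -1654 - (6 + 118)/118 = -1654 - 124/118 = -1654 - 1*62/59 = -1654 - 62/59 = -97648/59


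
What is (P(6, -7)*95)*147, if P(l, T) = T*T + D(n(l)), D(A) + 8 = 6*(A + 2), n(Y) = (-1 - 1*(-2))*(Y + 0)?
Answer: 1242885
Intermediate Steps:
n(Y) = Y (n(Y) = (-1 + 2)*Y = 1*Y = Y)
D(A) = 4 + 6*A (D(A) = -8 + 6*(A + 2) = -8 + 6*(2 + A) = -8 + (12 + 6*A) = 4 + 6*A)
P(l, T) = 4 + T**2 + 6*l (P(l, T) = T*T + (4 + 6*l) = T**2 + (4 + 6*l) = 4 + T**2 + 6*l)
(P(6, -7)*95)*147 = ((4 + (-7)**2 + 6*6)*95)*147 = ((4 + 49 + 36)*95)*147 = (89*95)*147 = 8455*147 = 1242885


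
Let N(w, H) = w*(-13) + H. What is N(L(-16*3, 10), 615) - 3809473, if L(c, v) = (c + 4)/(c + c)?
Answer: -91412735/24 ≈ -3.8089e+6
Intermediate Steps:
L(c, v) = (4 + c)/(2*c) (L(c, v) = (4 + c)/((2*c)) = (4 + c)*(1/(2*c)) = (4 + c)/(2*c))
N(w, H) = H - 13*w (N(w, H) = -13*w + H = H - 13*w)
N(L(-16*3, 10), 615) - 3809473 = (615 - 13*(4 - 16*3)/(2*((-16*3)))) - 3809473 = (615 - 13*(4 - 48)/(2*(-48))) - 3809473 = (615 - 13*(-1)*(-44)/(2*48)) - 3809473 = (615 - 13*11/24) - 3809473 = (615 - 143/24) - 3809473 = 14617/24 - 3809473 = -91412735/24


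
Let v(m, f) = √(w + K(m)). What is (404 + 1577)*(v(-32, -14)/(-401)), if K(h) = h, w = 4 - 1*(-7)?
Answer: -1981*I*√21/401 ≈ -22.639*I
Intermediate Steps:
w = 11 (w = 4 + 7 = 11)
v(m, f) = √(11 + m)
(404 + 1577)*(v(-32, -14)/(-401)) = (404 + 1577)*(√(11 - 32)/(-401)) = 1981*(√(-21)*(-1/401)) = 1981*((I*√21)*(-1/401)) = 1981*(-I*√21/401) = -1981*I*√21/401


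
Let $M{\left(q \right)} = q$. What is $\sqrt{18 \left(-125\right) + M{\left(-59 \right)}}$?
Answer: $i \sqrt{2309} \approx 48.052 i$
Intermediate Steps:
$\sqrt{18 \left(-125\right) + M{\left(-59 \right)}} = \sqrt{18 \left(-125\right) - 59} = \sqrt{-2250 - 59} = \sqrt{-2309} = i \sqrt{2309}$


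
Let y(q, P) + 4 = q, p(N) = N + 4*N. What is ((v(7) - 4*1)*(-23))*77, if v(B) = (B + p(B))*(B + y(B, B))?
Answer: -736736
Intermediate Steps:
p(N) = 5*N
y(q, P) = -4 + q
v(B) = 6*B*(-4 + 2*B) (v(B) = (B + 5*B)*(B + (-4 + B)) = (6*B)*(-4 + 2*B) = 6*B*(-4 + 2*B))
((v(7) - 4*1)*(-23))*77 = ((12*7*(-2 + 7) - 4*1)*(-23))*77 = ((12*7*5 - 4)*(-23))*77 = ((420 - 4)*(-23))*77 = (416*(-23))*77 = -9568*77 = -736736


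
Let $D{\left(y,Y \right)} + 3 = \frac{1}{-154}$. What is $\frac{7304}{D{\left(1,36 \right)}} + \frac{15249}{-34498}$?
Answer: $- \frac{38810962655}{15972574} \approx -2429.9$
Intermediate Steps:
$D{\left(y,Y \right)} = - \frac{463}{154}$ ($D{\left(y,Y \right)} = -3 + \frac{1}{-154} = -3 - \frac{1}{154} = - \frac{463}{154}$)
$\frac{7304}{D{\left(1,36 \right)}} + \frac{15249}{-34498} = \frac{7304}{- \frac{463}{154}} + \frac{15249}{-34498} = 7304 \left(- \frac{154}{463}\right) + 15249 \left(- \frac{1}{34498}\right) = - \frac{1124816}{463} - \frac{15249}{34498} = - \frac{38810962655}{15972574}$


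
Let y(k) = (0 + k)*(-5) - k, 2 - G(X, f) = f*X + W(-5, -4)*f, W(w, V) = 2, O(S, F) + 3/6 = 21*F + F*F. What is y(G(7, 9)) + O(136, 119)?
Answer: 34267/2 ≈ 17134.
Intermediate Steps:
O(S, F) = -½ + F² + 21*F (O(S, F) = -½ + (21*F + F*F) = -½ + (21*F + F²) = -½ + (F² + 21*F) = -½ + F² + 21*F)
G(X, f) = 2 - 2*f - X*f (G(X, f) = 2 - (f*X + 2*f) = 2 - (X*f + 2*f) = 2 - (2*f + X*f) = 2 + (-2*f - X*f) = 2 - 2*f - X*f)
y(k) = -6*k (y(k) = k*(-5) - k = -5*k - k = -6*k)
y(G(7, 9)) + O(136, 119) = -6*(2 - 2*9 - 1*7*9) + (-½ + 119² + 21*119) = -6*(2 - 18 - 63) + (-½ + 14161 + 2499) = -6*(-79) + 33319/2 = 474 + 33319/2 = 34267/2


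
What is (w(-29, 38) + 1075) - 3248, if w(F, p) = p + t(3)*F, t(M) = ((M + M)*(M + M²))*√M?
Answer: -2135 - 2088*√3 ≈ -5751.5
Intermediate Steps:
t(M) = 2*M^(3/2)*(M + M²) (t(M) = ((2*M)*(M + M²))*√M = (2*M*(M + M²))*√M = 2*M^(3/2)*(M + M²))
w(F, p) = p + 72*F*√3 (w(F, p) = p + (2*3^(5/2)*(1 + 3))*F = p + (2*(9*√3)*4)*F = p + (72*√3)*F = p + 72*F*√3)
(w(-29, 38) + 1075) - 3248 = ((38 + 72*(-29)*√3) + 1075) - 3248 = ((38 - 2088*√3) + 1075) - 3248 = (1113 - 2088*√3) - 3248 = -2135 - 2088*√3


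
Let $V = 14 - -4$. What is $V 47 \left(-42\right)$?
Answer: $-35532$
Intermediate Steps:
$V = 18$ ($V = 14 + 4 = 18$)
$V 47 \left(-42\right) = 18 \cdot 47 \left(-42\right) = 846 \left(-42\right) = -35532$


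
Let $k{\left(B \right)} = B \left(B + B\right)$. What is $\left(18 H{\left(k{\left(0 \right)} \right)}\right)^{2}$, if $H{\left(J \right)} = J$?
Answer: $0$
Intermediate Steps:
$k{\left(B \right)} = 2 B^{2}$ ($k{\left(B \right)} = B 2 B = 2 B^{2}$)
$\left(18 H{\left(k{\left(0 \right)} \right)}\right)^{2} = \left(18 \cdot 2 \cdot 0^{2}\right)^{2} = \left(18 \cdot 2 \cdot 0\right)^{2} = \left(18 \cdot 0\right)^{2} = 0^{2} = 0$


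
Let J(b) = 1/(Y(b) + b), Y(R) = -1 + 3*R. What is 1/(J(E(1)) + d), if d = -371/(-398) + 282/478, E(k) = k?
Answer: 285366/529483 ≈ 0.53895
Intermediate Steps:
d = 144787/95122 (d = -371*(-1/398) + 282*(1/478) = 371/398 + 141/239 = 144787/95122 ≈ 1.5221)
J(b) = 1/(-1 + 4*b) (J(b) = 1/((-1 + 3*b) + b) = 1/(-1 + 4*b))
1/(J(E(1)) + d) = 1/(1/(-1 + 4*1) + 144787/95122) = 1/(1/(-1 + 4) + 144787/95122) = 1/(1/3 + 144787/95122) = 1/(⅓ + 144787/95122) = 1/(529483/285366) = 285366/529483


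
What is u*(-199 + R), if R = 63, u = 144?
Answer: -19584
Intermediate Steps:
u*(-199 + R) = 144*(-199 + 63) = 144*(-136) = -19584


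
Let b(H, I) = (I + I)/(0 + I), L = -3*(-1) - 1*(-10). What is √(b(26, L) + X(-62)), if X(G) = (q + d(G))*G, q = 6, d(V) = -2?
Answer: I*√246 ≈ 15.684*I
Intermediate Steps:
X(G) = 4*G (X(G) = (6 - 2)*G = 4*G)
L = 13 (L = 3 + 10 = 13)
b(H, I) = 2 (b(H, I) = (2*I)/I = 2)
√(b(26, L) + X(-62)) = √(2 + 4*(-62)) = √(2 - 248) = √(-246) = I*√246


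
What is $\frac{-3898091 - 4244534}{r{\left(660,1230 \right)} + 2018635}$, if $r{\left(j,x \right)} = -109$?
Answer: $- \frac{8142625}{2018526} \approx -4.0339$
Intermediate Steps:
$\frac{-3898091 - 4244534}{r{\left(660,1230 \right)} + 2018635} = \frac{-3898091 - 4244534}{-109 + 2018635} = - \frac{8142625}{2018526}$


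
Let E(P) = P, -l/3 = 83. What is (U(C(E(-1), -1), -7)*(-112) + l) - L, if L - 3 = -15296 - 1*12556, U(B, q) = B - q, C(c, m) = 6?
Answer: 26144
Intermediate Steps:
l = -249 (l = -3*83 = -249)
L = -27849 (L = 3 + (-15296 - 1*12556) = 3 + (-15296 - 12556) = 3 - 27852 = -27849)
(U(C(E(-1), -1), -7)*(-112) + l) - L = ((6 - 1*(-7))*(-112) - 249) - 1*(-27849) = ((6 + 7)*(-112) - 249) + 27849 = (13*(-112) - 249) + 27849 = (-1456 - 249) + 27849 = -1705 + 27849 = 26144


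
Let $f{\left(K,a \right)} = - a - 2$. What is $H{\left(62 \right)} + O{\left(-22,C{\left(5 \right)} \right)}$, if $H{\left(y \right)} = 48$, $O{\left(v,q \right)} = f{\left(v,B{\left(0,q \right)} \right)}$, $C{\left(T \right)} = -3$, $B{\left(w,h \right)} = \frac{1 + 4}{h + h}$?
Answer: $\frac{281}{6} \approx 46.833$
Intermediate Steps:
$B{\left(w,h \right)} = \frac{5}{2 h}$
$f{\left(K,a \right)} = -2 - a$
$O{\left(v,q \right)} = -2 - \frac{5}{2 q}$
$H{\left(62 \right)} + O{\left(-22,C{\left(5 \right)} \right)} = 48 - \left(2 + \frac{5}{2 \left(-3\right)}\right) = 48 - \frac{7}{6} = \frac{281}{6}$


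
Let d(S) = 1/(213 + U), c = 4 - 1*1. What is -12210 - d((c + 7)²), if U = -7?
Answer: -2515261/206 ≈ -12210.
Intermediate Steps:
c = 3 (c = 4 - 1 = 3)
d(S) = 1/206 (d(S) = 1/(213 - 7) = 1/206)
-12210 - d((c + 7)²) = -12210 - 1*1/206 = -12210 - 1/206 = -2515261/206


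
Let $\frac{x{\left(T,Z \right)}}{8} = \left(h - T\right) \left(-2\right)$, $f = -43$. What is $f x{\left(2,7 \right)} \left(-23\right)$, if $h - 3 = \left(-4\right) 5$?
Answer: $300656$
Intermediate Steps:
$h = -17$ ($h = 3 - 20 = -17$)
$x{\left(T,Z \right)} = 272 + 16 T$ ($x{\left(T,Z \right)} = 8 \left(-17 - T\right) \left(-2\right) = 8 \left(34 + 2 T\right) = 272 + 16 T$)
$f x{\left(2,7 \right)} \left(-23\right) = - 43 \left(272 + 16 \cdot 2\right) \left(-23\right) = - 43 \left(272 + 32\right) \left(-23\right) = \left(-43\right) 304 \left(-23\right) = \left(-13072\right) \left(-23\right) = 300656$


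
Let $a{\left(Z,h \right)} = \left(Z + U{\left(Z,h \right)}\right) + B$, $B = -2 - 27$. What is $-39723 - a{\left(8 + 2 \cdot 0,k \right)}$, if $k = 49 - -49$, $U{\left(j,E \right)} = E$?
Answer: $-39800$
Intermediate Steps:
$B = -29$ ($B = -2 - 27 = -29$)
$k = 98$ ($k = 49 + 49 = 98$)
$a{\left(Z,h \right)} = -29 + Z + h$ ($a{\left(Z,h \right)} = \left(Z + h\right) - 29 = -29 + Z + h$)
$-39723 - a{\left(8 + 2 \cdot 0,k \right)} = -39723 - \left(-29 + \left(8 + 2 \cdot 0\right) + 98\right) = -39723 - \left(-29 + \left(8 + 0\right) + 98\right) = -39723 - \left(-29 + 8 + 98\right) = -39723 - 77 = -39800$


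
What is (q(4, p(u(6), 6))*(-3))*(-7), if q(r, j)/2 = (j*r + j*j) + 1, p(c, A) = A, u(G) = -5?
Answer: 2562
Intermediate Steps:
q(r, j) = 2 + 2*j² + 2*j*r (q(r, j) = 2*((j*r + j*j) + 1) = 2*((j*r + j²) + 1) = 2*((j² + j*r) + 1) = 2*(1 + j² + j*r) = 2 + 2*j² + 2*j*r)
(q(4, p(u(6), 6))*(-3))*(-7) = ((2 + 2*6² + 2*6*4)*(-3))*(-7) = ((2 + 2*36 + 48)*(-3))*(-7) = ((2 + 72 + 48)*(-3))*(-7) = (122*(-3))*(-7) = -366*(-7) = 2562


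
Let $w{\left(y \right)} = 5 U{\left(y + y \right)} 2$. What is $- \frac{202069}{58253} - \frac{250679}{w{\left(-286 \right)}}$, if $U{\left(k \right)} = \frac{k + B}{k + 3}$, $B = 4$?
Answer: $- \frac{8310143106723}{330877040} \approx -25116.0$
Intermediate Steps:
$U{\left(k \right)} = \frac{4 + k}{3 + k}$ ($U{\left(k \right)} = \frac{k + 4}{k + 3} = \frac{4 + k}{3 + k}$)
$w{\left(y \right)} = \frac{10 \left(4 + 2 y\right)}{3 + 2 y}$ ($w{\left(y \right)} = 5 \frac{4 + \left(y + y\right)}{3 + \left(y + y\right)} 2 = 5 \frac{4 + 2 y}{3 + 2 y} 2 = \frac{5 \left(4 + 2 y\right)}{3 + 2 y} 2 = \frac{10 \left(4 + 2 y\right)}{3 + 2 y}$)
$- \frac{202069}{58253} - \frac{250679}{w{\left(-286 \right)}} = - \frac{202069}{58253} - \frac{250679}{20 \frac{1}{3 + 2 \left(-286\right)} \left(2 - 286\right)} = \left(-202069\right) \frac{1}{58253} - \frac{250679}{20 \frac{1}{3 - 572} \left(-284\right)} = - \frac{202069}{58253} - \frac{250679}{20 \frac{1}{-569} \left(-284\right)} = - \frac{202069}{58253} - \frac{250679}{20 \left(- \frac{1}{569}\right) \left(-284\right)} = - \frac{202069}{58253} - \frac{250679}{\frac{5680}{569}} = - \frac{202069}{58253} - \frac{142636351}{5680} = - \frac{8310143106723}{330877040}$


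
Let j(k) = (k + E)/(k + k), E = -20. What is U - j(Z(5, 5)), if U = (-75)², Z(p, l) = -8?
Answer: 22493/4 ≈ 5623.3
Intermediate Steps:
j(k) = (-20 + k)/(2*k) (j(k) = (k - 20)/(k + k) = (-20 + k)/((2*k)) = (-20 + k)*(1/(2*k)) = (-20 + k)/(2*k))
U = 5625
U - j(Z(5, 5)) = 5625 - (-20 - 8)/(2*(-8)) = 5625 - (-1)*(-28)/(2*8) = 5625 - 1*7/4 = 5625 - 7/4 = 22493/4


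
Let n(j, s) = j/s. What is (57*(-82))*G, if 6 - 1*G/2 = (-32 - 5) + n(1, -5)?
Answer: -2019168/5 ≈ -4.0383e+5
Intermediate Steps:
G = 432/5 (G = 12 - 2*((-32 - 5) + 1/(-5)) = 12 - 2*(-37 + 1*(-⅕)) = 12 - 2*(-37 - ⅕) = 12 - 2*(-186/5) = 12 + 372/5 = 432/5 ≈ 86.400)
(57*(-82))*G = (57*(-82))*(432/5) = -4674*432/5 = -2019168/5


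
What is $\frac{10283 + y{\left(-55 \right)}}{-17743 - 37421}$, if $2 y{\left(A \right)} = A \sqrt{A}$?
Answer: $- \frac{10283}{55164} + \frac{55 i \sqrt{55}}{110328} \approx -0.18641 + 0.0036971 i$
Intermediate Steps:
$y{\left(A \right)} = \frac{A^{\frac{3}{2}}}{2}$ ($y{\left(A \right)} = \frac{A \sqrt{A}}{2} = \frac{A^{\frac{3}{2}}}{2}$)
$\frac{10283 + y{\left(-55 \right)}}{-17743 - 37421} = \frac{10283 + \frac{\left(-55\right)^{\frac{3}{2}}}{2}}{-17743 - 37421} = \frac{10283 + \frac{\left(-55\right) i \sqrt{55}}{2}}{-55164} = \left(10283 - \frac{55 i \sqrt{55}}{2}\right) \left(- \frac{1}{55164}\right) = - \frac{10283}{55164} + \frac{55 i \sqrt{55}}{110328}$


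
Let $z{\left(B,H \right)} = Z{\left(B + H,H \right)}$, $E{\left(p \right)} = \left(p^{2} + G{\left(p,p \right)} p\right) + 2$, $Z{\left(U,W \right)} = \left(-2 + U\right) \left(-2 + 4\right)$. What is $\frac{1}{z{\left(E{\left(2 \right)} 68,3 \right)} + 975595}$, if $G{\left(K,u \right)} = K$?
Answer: $\frac{1}{976957} \approx 1.0236 \cdot 10^{-6}$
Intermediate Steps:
$Z{\left(U,W \right)} = -4 + 2 U$ ($Z{\left(U,W \right)} = \left(-2 + U\right) 2 = -4 + 2 U$)
$E{\left(p \right)} = 2 + 2 p^{2}$ ($E{\left(p \right)} = \left(p^{2} + p p\right) + 2 = \left(p^{2} + p^{2}\right) + 2 = 2 p^{2} + 2 = 2 + 2 p^{2}$)
$z{\left(B,H \right)} = -4 + 2 B + 2 H$ ($z{\left(B,H \right)} = -4 + 2 \left(B + H\right) = -4 + \left(2 B + 2 H\right) = -4 + 2 B + 2 H$)
$\frac{1}{z{\left(E{\left(2 \right)} 68,3 \right)} + 975595} = \frac{1}{\left(-4 + 2 \left(2 + 2 \cdot 2^{2}\right) 68 + 2 \cdot 3\right) + 975595} = \frac{1}{\left(-4 + 2 \left(2 + 2 \cdot 4\right) 68 + 6\right) + 975595} = \frac{1}{\left(-4 + 2 \left(2 + 8\right) 68 + 6\right) + 975595} = \frac{1}{\left(-4 + 2 \cdot 10 \cdot 68 + 6\right) + 975595} = \frac{1}{\left(-4 + 2 \cdot 680 + 6\right) + 975595} = \frac{1}{\left(-4 + 1360 + 6\right) + 975595} = \frac{1}{1362 + 975595} = \frac{1}{976957}$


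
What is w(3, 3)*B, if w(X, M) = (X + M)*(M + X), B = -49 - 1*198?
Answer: -8892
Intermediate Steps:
B = -247 (B = -49 - 198 = -247)
w(X, M) = (M + X)**2 (w(X, M) = (M + X)*(M + X) = (M + X)**2)
w(3, 3)*B = (3 + 3)**2*(-247) = 6**2*(-247) = 36*(-247) = -8892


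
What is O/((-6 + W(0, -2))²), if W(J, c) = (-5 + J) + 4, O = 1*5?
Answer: 5/49 ≈ 0.10204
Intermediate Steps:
O = 5
W(J, c) = -1 + J
O/((-6 + W(0, -2))²) = 5/((-6 + (-1 + 0))²) = 5/((-6 - 1)²) = 5/((-7)²) = 5/49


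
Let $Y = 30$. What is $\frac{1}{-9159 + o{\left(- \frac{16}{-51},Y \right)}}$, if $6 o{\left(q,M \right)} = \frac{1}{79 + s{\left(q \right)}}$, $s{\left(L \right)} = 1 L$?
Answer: $- \frac{8090}{74096293} \approx -0.00010918$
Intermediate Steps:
$s{\left(L \right)} = L$
$o{\left(q,M \right)} = \frac{1}{6 \left(79 + q\right)}$
$\frac{1}{-9159 + o{\left(- \frac{16}{-51},Y \right)}} = \frac{1}{-9159 + \frac{1}{6 \left(79 - \frac{16}{-51}\right)}} = \frac{1}{-9159 + \frac{1}{6 \left(79 - - \frac{16}{51}\right)}} = \frac{1}{-9159 + \frac{1}{6 \left(79 + \frac{16}{51}\right)}} = \frac{1}{-9159 + \frac{1}{6 \cdot \frac{4045}{51}}} = \frac{1}{-9159 + \frac{1}{6} \cdot \frac{51}{4045}} = \frac{1}{-9159 + \frac{17}{8090}} = \frac{1}{- \frac{74096293}{8090}} = - \frac{8090}{74096293}$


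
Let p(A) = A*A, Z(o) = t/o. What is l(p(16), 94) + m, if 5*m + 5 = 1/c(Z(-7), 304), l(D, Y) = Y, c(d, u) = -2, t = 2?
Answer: 929/10 ≈ 92.900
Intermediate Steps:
Z(o) = 2/o
p(A) = A²
m = -11/10 (m = -1 + (⅕)/(-2) = -1 + (⅕)*(-½) = -1 - ⅒ = -11/10 ≈ -1.1000)
l(p(16), 94) + m = 94 - 11/10 = 929/10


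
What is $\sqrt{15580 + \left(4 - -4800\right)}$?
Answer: $28 \sqrt{26} \approx 142.77$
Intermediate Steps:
$\sqrt{15580 + \left(4 - -4800\right)} = \sqrt{15580 + \left(4 + 4800\right)} = \sqrt{15580 + 4804} = \sqrt{20384} = 28 \sqrt{26}$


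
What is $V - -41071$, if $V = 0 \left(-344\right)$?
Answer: $41071$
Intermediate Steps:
$V = 0$
$V - -41071 = 0 - -41071 = 0 + 41071 = 41071$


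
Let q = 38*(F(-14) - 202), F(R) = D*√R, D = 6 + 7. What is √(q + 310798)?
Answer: √(303122 + 494*I*√14) ≈ 550.57 + 1.679*I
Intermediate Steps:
D = 13
F(R) = 13*√R
q = -7676 + 494*I*√14 (q = 38*(13*√(-14) - 202) = 38*(13*(I*√14) - 202) = 38*(13*I*√14 - 202) = 38*(-202 + 13*I*√14) = -7676 + 494*I*√14 ≈ -7676.0 + 1848.4*I)
√(q + 310798) = √((-7676 + 494*I*√14) + 310798) = √(303122 + 494*I*√14)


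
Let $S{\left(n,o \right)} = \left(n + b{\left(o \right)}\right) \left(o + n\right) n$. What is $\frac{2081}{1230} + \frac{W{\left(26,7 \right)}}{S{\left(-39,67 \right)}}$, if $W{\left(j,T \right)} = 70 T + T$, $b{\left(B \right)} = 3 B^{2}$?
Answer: $\frac{726520813}{429427440} \approx 1.6918$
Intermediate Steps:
$W{\left(j,T \right)} = 71 T$
$S{\left(n,o \right)} = n \left(n + o\right) \left(n + 3 o^{2}\right)$ ($S{\left(n,o \right)} = \left(n + 3 o^{2}\right) \left(o + n\right) n = \left(n + 3 o^{2}\right) \left(n + o\right) n = \left(n + o\right) \left(n + 3 o^{2}\right) n = n \left(n + o\right) \left(n + 3 o^{2}\right)$)
$\frac{2081}{1230} + \frac{W{\left(26,7 \right)}}{S{\left(-39,67 \right)}} = \frac{2081}{1230} + \frac{71 \cdot 7}{\left(-39\right) \left(\left(-39\right)^{2} + 3 \cdot 67^{3} - 2613 + 3 \left(-39\right) 67^{2}\right)} = 2081 \cdot \frac{1}{1230} + \frac{497}{\left(-39\right) \left(1521 + 3 \cdot 300763 - 2613 + 3 \left(-39\right) 4489\right)} = \frac{2081}{1230} + \frac{497}{\left(-39\right) \left(1521 + 902289 - 2613 - 525213\right)} = \frac{2081}{1230} + \frac{497}{\left(-39\right) 375984} = \frac{2081}{1230} + \frac{497}{-14663376} = \frac{2081}{1230} + 497 \left(- \frac{1}{14663376}\right) = \frac{2081}{1230} - \frac{71}{2094768} = \frac{726520813}{429427440}$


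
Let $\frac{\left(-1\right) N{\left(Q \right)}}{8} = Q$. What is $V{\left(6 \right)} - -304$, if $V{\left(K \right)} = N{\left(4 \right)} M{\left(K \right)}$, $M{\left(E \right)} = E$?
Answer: $112$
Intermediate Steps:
$N{\left(Q \right)} = - 8 Q$
$V{\left(K \right)} = - 32 K$ ($V{\left(K \right)} = \left(-8\right) 4 K = - 32 K$)
$V{\left(6 \right)} - -304 = \left(-32\right) 6 - -304 = -192 + 304 = 112$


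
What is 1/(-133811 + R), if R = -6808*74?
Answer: -1/637603 ≈ -1.5684e-6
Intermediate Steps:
R = -503792
1/(-133811 + R) = 1/(-133811 - 503792) = 1/(-637603) = -1/637603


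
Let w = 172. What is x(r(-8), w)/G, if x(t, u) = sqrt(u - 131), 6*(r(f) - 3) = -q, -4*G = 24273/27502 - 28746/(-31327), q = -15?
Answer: -3446220616*sqrt(41)/1550972763 ≈ -14.228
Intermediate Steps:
G = -1550972763/3446220616 (G = -(24273/27502 - 28746/(-31327))/4 = -(24273*(1/27502) - 28746*(-1/31327))/4 = -(24273/27502 + 28746/31327)/4 = -1/4*1550972763/861555154 = -1550972763/3446220616 ≈ -0.45005)
r(f) = 11/2 (r(f) = 3 + (-1*(-15))/6 = 3 + (1/6)*15 = 3 + 5/2 = 11/2)
x(t, u) = sqrt(-131 + u)
x(r(-8), w)/G = sqrt(-131 + 172)/(-1550972763/3446220616) = sqrt(41)*(-3446220616/1550972763) = -3446220616*sqrt(41)/1550972763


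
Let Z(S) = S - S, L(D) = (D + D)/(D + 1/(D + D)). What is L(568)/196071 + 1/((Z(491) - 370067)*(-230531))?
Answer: 110094812319072871/10793204297375364108783 ≈ 1.0200e-5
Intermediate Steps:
L(D) = 2*D/(D + 1/(2*D)) (L(D) = (2*D)/(D + 1/(2*D)) = 2*D/(D + 1/(2*D)))
Z(S) = 0
L(568)/196071 + 1/((Z(491) - 370067)*(-230531)) = (4*568²/(1 + 2*568²))/196071 + 1/((0 - 370067)*(-230531)) = (4*322624/(1 + 2*322624))*(1/196071) - 1/230531/(-370067) = (4*322624/(1 + 645248))*(1/196071) - 1/370067*(-1/230531) = (4*322624/645249)*(1/196071) + 1/85311915577 = (4*322624*(1/645249))*(1/196071) + 1/85311915577 = (1290496/645249)*(1/196071) + 1/85311915577 = 1290496/126514616679 + 1/85311915577 = 110094812319072871/10793204297375364108783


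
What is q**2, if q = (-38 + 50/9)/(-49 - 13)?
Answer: 21316/77841 ≈ 0.27384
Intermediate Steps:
q = 146/279 (q = (-38 + 50*(1/9))/(-62) = (-38 + 50/9)*(-1/62) = -292/9*(-1/62) = 146/279 ≈ 0.52330)
q**2 = (146/279)**2 = 21316/77841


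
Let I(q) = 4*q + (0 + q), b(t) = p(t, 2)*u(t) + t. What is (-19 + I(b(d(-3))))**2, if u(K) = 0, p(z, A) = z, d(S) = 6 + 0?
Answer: 121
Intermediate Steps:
d(S) = 6
b(t) = t (b(t) = t*0 + t = 0 + t = t)
I(q) = 5*q (I(q) = 4*q + q = 5*q)
(-19 + I(b(d(-3))))**2 = (-19 + 5*6)**2 = (-19 + 30)**2 = 11**2 = 121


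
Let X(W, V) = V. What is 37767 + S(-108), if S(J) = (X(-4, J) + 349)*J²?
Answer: 2848791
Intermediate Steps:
S(J) = J²*(349 + J) (S(J) = (J + 349)*J² = (349 + J)*J² = J²*(349 + J))
37767 + S(-108) = 37767 + (-108)²*(349 - 108) = 37767 + 11664*241 = 37767 + 2811024 = 2848791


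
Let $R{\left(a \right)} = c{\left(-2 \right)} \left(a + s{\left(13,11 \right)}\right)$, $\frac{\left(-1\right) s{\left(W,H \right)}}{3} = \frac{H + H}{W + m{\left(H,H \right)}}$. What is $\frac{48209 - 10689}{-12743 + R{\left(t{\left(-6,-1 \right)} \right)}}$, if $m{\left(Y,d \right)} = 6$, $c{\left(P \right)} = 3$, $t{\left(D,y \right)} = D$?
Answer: $- \frac{712880}{242657} \approx -2.9378$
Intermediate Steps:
$s{\left(W,H \right)} = - \frac{6 H}{6 + W}$ ($s{\left(W,H \right)} = - 3 \frac{H + H}{W + 6} = - 3 \frac{2 H}{6 + W} = - \frac{6 H}{6 + W}$)
$R{\left(a \right)} = - \frac{198}{19} + 3 a$ ($R{\left(a \right)} = 3 \left(a - \frac{66}{6 + 13}\right) = 3 \left(a - \frac{66}{19}\right) = 3 \left(- \frac{66}{19} + a\right) = - \frac{198}{19} + 3 a$)
$\frac{48209 - 10689}{-12743 + R{\left(t{\left(-6,-1 \right)} \right)}} = \frac{48209 - 10689}{-12743 + \left(- \frac{198}{19} + 3 \left(-6\right)\right)} = \frac{37520}{-12743 - \frac{540}{19}} = \frac{37520}{- \frac{242657}{19}} = 37520 \left(- \frac{19}{242657}\right) = - \frac{712880}{242657}$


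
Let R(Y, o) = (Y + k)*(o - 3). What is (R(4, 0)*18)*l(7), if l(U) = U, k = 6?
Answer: -3780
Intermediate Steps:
R(Y, o) = (-3 + o)*(6 + Y) (R(Y, o) = (Y + 6)*(o - 3) = (6 + Y)*(-3 + o) = (-3 + o)*(6 + Y))
(R(4, 0)*18)*l(7) = ((-18 - 3*4 + 6*0 + 4*0)*18)*7 = ((-18 - 12 + 0 + 0)*18)*7 = -30*18*7 = -540*7 = -3780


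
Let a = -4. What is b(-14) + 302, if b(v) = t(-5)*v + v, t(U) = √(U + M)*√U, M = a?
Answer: 288 + 42*√5 ≈ 381.92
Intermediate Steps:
M = -4
t(U) = √U*√(-4 + U) (t(U) = √(U - 4)*√U = √(-4 + U)*√U = √U*√(-4 + U))
b(v) = v - 3*v*√5 (b(v) = (√(-5)*√(-4 - 5))*v + v = ((I*√5)*√(-9))*v + v = ((I*√5)*(3*I))*v + v = (-3*√5)*v + v = -3*v*√5 + v = v - 3*v*√5)
b(-14) + 302 = -14*(1 - 3*√5) + 302 = (-14 + 42*√5) + 302 = 288 + 42*√5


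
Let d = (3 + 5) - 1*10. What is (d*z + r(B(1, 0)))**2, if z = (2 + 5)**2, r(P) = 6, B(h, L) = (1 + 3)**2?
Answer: 8464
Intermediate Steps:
B(h, L) = 16 (B(h, L) = 4**2 = 16)
z = 49 (z = 7**2 = 49)
d = -2 (d = 8 - 10 = -2)
(d*z + r(B(1, 0)))**2 = (-2*49 + 6)**2 = (-98 + 6)**2 = (-92)**2 = 8464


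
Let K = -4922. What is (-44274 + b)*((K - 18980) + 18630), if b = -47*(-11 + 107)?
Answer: 257199792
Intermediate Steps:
b = -4512 (b = -47*96 = -4512)
(-44274 + b)*((K - 18980) + 18630) = (-44274 - 4512)*((-4922 - 18980) + 18630) = -48786*(-23902 + 18630) = -48786*(-5272) = 257199792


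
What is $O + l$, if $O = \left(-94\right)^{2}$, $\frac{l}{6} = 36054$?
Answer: $225160$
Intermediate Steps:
$l = 216324$ ($l = 6 \cdot 36054 = 216324$)
$O = 8836$
$O + l = 8836 + 216324 = 225160$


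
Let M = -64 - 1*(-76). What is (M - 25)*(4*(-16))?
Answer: 832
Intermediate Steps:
M = 12 (M = -64 + 76 = 12)
(M - 25)*(4*(-16)) = (12 - 25)*(4*(-16)) = -13*(-64) = 832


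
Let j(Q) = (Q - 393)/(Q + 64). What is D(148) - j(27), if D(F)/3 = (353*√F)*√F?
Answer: 14262978/91 ≈ 1.5674e+5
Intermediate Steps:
D(F) = 1059*F (D(F) = 3*((353*√F)*√F) = 3*(353*F) = 1059*F)
j(Q) = (-393 + Q)/(64 + Q)
D(148) - j(27) = 1059*148 - (-393 + 27)/(64 + 27) = 156732 - (-366)/91 = 156732 - 1*(-366/91) = 156732 + 366/91 = 14262978/91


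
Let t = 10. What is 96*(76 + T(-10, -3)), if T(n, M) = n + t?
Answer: 7296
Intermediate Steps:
T(n, M) = 10 + n (T(n, M) = n + 10 = 10 + n)
96*(76 + T(-10, -3)) = 96*(76 + (10 - 10)) = 96*(76 + 0) = 96*76 = 7296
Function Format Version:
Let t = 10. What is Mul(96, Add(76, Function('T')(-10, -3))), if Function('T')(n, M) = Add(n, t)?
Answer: 7296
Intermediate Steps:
Function('T')(n, M) = Add(10, n) (Function('T')(n, M) = Add(n, 10) = Add(10, n))
Mul(96, Add(76, Function('T')(-10, -3))) = Mul(96, Add(76, Add(10, -10))) = Mul(96, Add(76, 0)) = Mul(96, 76) = 7296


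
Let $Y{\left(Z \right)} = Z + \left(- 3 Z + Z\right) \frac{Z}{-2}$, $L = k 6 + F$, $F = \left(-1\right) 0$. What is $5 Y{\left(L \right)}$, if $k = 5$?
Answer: $4650$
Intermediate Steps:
$F = 0$
$L = 30$ ($L = 5 \cdot 6 + 0 = 30 + 0 = 30$)
$Y{\left(Z \right)} = Z + Z^{2}$ ($Y{\left(Z \right)} = Z + - 2 Z Z \left(- \frac{1}{2}\right) = Z + - 2 Z \left(- \frac{Z}{2}\right) = Z + Z^{2}$)
$5 Y{\left(L \right)} = 5 \cdot 30 \left(1 + 30\right) = 5 \cdot 30 \cdot 31 = 5 \cdot 930 = 4650$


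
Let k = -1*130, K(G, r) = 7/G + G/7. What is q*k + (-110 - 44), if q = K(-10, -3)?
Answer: 859/7 ≈ 122.71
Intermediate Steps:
K(G, r) = 7/G + G/7 (K(G, r) = 7/G + G*(1/7) = 7/G + G/7)
q = -149/70 (q = 7/(-10) + (1/7)*(-10) = 7*(-1/10) - 10/7 = -7/10 - 10/7 = -149/70 ≈ -2.1286)
k = -130
q*k + (-110 - 44) = -149/70*(-130) + (-110 - 44) = 1937/7 - 154 = 859/7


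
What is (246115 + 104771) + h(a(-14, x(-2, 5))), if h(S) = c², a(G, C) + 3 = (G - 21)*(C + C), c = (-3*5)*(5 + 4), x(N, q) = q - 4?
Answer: 369111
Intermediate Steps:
x(N, q) = -4 + q
c = -135 (c = -15*9 = -135)
a(G, C) = -3 + 2*C*(-21 + G) (a(G, C) = -3 + (G - 21)*(C + C) = -3 + (-21 + G)*(2*C) = -3 + 2*C*(-21 + G))
h(S) = 18225 (h(S) = (-135)² = 18225)
(246115 + 104771) + h(a(-14, x(-2, 5))) = (246115 + 104771) + 18225 = 350886 + 18225 = 369111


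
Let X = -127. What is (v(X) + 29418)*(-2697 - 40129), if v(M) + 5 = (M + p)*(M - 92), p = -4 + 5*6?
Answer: -2206909432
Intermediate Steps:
p = 26 (p = -4 + 30 = 26)
v(M) = -5 + (-92 + M)*(26 + M) (v(M) = -5 + (M + 26)*(M - 92) = -5 + (26 + M)*(-92 + M) = -5 + (-92 + M)*(26 + M))
(v(X) + 29418)*(-2697 - 40129) = ((-2397 + (-127)² - 66*(-127)) + 29418)*(-2697 - 40129) = ((-2397 + 16129 + 8382) + 29418)*(-42826) = (22114 + 29418)*(-42826) = 51532*(-42826) = -2206909432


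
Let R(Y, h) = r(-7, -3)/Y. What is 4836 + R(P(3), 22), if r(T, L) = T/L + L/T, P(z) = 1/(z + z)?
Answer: 33968/7 ≈ 4852.6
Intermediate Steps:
P(z) = 1/(2*z)
r(T, L) = L/T + T/L
R(Y, h) = 58/(21*Y) (R(Y, h) = (-3/(-7) - 7/(-3))/Y = (-3*(-⅐) - 7*(-⅓))/Y = (3/7 + 7/3)/Y = 58/(21*Y))
4836 + R(P(3), 22) = 4836 + 58/(21*(((½)/3))) = 4836 + 58/(21*(((½)*(⅓)))) = 4836 + 58/(21*(⅙)) = 4836 + (58/21)*6 = 4836 + 116/7 = 33968/7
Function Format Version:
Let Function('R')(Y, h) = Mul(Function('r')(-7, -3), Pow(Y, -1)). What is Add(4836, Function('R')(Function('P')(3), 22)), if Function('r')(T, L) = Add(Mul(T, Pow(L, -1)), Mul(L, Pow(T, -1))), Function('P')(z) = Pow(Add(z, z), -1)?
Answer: Rational(33968, 7) ≈ 4852.6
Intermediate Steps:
Function('P')(z) = Mul(Rational(1, 2), Pow(z, -1)) (Function('P')(z) = Pow(Mul(2, z), -1) = Mul(Rational(1, 2), Pow(z, -1)))
Function('r')(T, L) = Add(Mul(L, Pow(T, -1)), Mul(T, Pow(L, -1)))
Function('R')(Y, h) = Mul(Rational(58, 21), Pow(Y, -1)) (Function('R')(Y, h) = Mul(Add(Mul(-3, Pow(-7, -1)), Mul(-7, Pow(-3, -1))), Pow(Y, -1)) = Mul(Add(Mul(-3, Rational(-1, 7)), Mul(-7, Rational(-1, 3))), Pow(Y, -1)) = Mul(Add(Rational(3, 7), Rational(7, 3)), Pow(Y, -1)) = Mul(Rational(58, 21), Pow(Y, -1)))
Add(4836, Function('R')(Function('P')(3), 22)) = Add(4836, Mul(Rational(58, 21), Pow(Mul(Rational(1, 2), Pow(3, -1)), -1))) = Add(4836, Mul(Rational(58, 21), Pow(Mul(Rational(1, 2), Rational(1, 3)), -1))) = Add(4836, Mul(Rational(58, 21), Pow(Rational(1, 6), -1))) = Add(4836, Mul(Rational(58, 21), 6)) = Add(4836, Rational(116, 7)) = Rational(33968, 7)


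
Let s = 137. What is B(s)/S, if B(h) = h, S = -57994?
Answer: -137/57994 ≈ -0.0023623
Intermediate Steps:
B(s)/S = 137/(-57994) = 137*(-1/57994) = -137/57994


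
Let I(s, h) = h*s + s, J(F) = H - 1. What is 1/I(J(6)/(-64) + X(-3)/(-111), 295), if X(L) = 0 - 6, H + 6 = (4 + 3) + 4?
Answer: -2/5 ≈ -0.40000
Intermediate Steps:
H = 5 (H = -6 + ((4 + 3) + 4) = -6 + (7 + 4) = -6 + 11 = 5)
X(L) = -6
J(F) = 4 (J(F) = 5 - 1 = 4)
I(s, h) = s + h*s
1/I(J(6)/(-64) + X(-3)/(-111), 295) = 1/((4/(-64) - 6/(-111))*(1 + 295)) = 1/((4*(-1/64) - 6*(-1/111))*296) = 1/((-1/16 + 2/37)*296) = 1/(-5/592*296) = 1/(-5/2) = -2/5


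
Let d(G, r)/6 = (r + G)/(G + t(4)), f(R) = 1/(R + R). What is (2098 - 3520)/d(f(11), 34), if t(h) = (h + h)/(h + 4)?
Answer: -5451/749 ≈ -7.2777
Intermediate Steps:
f(R) = 1/(2*R)
t(h) = 2*h/(4 + h) (t(h) = (2*h)/(4 + h) = 2*h/(4 + h))
d(G, r) = 6*(G + r)/(1 + G) (d(G, r) = 6*((r + G)/(G + 2*4/(4 + 4))) = 6*((G + r)/(G + 2*4/8)) = 6*((G + r)/(G + 2*4*(⅛))) = 6*((G + r)/(G + 1)) = 6*((G + r)/(1 + G)) = 6*(G + r)/(1 + G))
(2098 - 3520)/d(f(11), 34) = (2098 - 3520)/((6*((½)/11 + 34)/(1 + (½)/11))) = -1422*(1 + (½)*(1/11))/(6*((½)*(1/11) + 34)) = -1422*(1 + 1/22)/(6*(1/22 + 34)) = -1422/(6*(749/22)/(23/22)) = -1422/(6*(22/23)*(749/22)) = -1422/4494/23 = -1422*23/4494 = -5451/749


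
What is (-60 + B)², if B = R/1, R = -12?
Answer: 5184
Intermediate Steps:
B = -12 (B = -12/1 = -12*1 = -12)
(-60 + B)² = (-60 - 12)² = (-72)² = 5184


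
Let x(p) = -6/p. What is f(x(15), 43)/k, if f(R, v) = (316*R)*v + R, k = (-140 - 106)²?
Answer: -13589/151290 ≈ -0.089821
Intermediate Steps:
k = 60516 (k = (-246)² = 60516)
f(R, v) = R + 316*R*v (f(R, v) = 316*R*v + R = R + 316*R*v)
f(x(15), 43)/k = ((-6/15)*(1 + 316*43))/60516 = ((-6*1/15)*(1 + 13588))*(1/60516) = -⅖*13589*(1/60516) = -27178/5*1/60516 = -13589/151290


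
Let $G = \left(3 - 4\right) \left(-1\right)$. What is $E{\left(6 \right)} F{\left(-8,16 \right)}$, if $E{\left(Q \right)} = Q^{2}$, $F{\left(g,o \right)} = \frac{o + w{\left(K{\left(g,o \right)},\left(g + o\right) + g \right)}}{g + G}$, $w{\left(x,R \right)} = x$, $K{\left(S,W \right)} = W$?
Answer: $- \frac{1152}{7} \approx -164.57$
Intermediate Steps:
$G = 1$ ($G = \left(-1\right) \left(-1\right) = 1$)
$F{\left(g,o \right)} = \frac{2 o}{1 + g}$ ($F{\left(g,o \right)} = \frac{o + o}{g + 1} = \frac{2 o}{1 + g}$)
$E{\left(6 \right)} F{\left(-8,16 \right)} = 6^{2} \cdot 2 \cdot 16 \frac{1}{1 - 8} = 36 \cdot 2 \cdot 16 \frac{1}{-7} = 36 \cdot 2 \cdot 16 \left(- \frac{1}{7}\right) = 36 \left(- \frac{32}{7}\right) = - \frac{1152}{7}$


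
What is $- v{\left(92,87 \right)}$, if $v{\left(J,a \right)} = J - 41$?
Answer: $-51$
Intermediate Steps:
$v{\left(J,a \right)} = -41 + J$
$- v{\left(92,87 \right)} = - (-41 + 92) = \left(-1\right) 51 = -51$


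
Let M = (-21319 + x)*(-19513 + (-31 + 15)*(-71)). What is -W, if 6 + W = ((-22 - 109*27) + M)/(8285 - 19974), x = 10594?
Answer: 197160494/11689 ≈ 16867.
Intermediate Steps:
M = 197093325 (M = (-21319 + 10594)*(-19513 + (-31 + 15)*(-71)) = -10725*(-19513 - 16*(-71)) = -10725*(-19513 + 1136) = -10725*(-18377) = 197093325)
W = -197160494/11689 (W = -6 + ((-22 - 109*27) + 197093325)/(8285 - 19974) = -6 + ((-22 - 2943) + 197093325)/(-11689) = -6 + (-2965 + 197093325)*(-1/11689) = -6 + 197090360*(-1/11689) = -6 - 197090360/11689 = -197160494/11689 ≈ -16867.)
-W = -1*(-197160494/11689) = 197160494/11689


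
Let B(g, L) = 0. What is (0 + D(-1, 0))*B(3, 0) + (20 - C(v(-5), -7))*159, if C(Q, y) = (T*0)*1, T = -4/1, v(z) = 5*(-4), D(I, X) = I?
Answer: 3180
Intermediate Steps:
v(z) = -20
T = -4 (T = -4*1 = -4)
C(Q, y) = 0 (C(Q, y) = -4*0*1 = 0*1 = 0)
(0 + D(-1, 0))*B(3, 0) + (20 - C(v(-5), -7))*159 = (0 - 1)*0 + (20 - 1*0)*159 = -1*0 + (20 + 0)*159 = 0 + 20*159 = 0 + 3180 = 3180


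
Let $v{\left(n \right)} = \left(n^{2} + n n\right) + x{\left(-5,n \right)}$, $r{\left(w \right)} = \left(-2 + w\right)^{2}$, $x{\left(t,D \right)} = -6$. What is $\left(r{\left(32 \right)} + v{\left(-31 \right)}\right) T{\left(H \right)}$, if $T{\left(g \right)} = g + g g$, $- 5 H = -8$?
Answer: $\frac{292864}{25} \approx 11715.0$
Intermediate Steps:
$H = \frac{8}{5}$ ($H = \left(- \frac{1}{5}\right) \left(-8\right) = \frac{8}{5} \approx 1.6$)
$v{\left(n \right)} = -6 + 2 n^{2}$ ($v{\left(n \right)} = \left(n^{2} + n n\right) - 6 = \left(n^{2} + n^{2}\right) - 6 = 2 n^{2} - 6 = -6 + 2 n^{2}$)
$T{\left(g \right)} = g + g^{2}$
$\left(r{\left(32 \right)} + v{\left(-31 \right)}\right) T{\left(H \right)} = \left(\left(-2 + 32\right)^{2} - \left(6 - 2 \left(-31\right)^{2}\right)\right) \frac{8 \left(1 + \frac{8}{5}\right)}{5} = \left(30^{2} + \left(-6 + 2 \cdot 961\right)\right) \frac{8}{5} \cdot \frac{13}{5} = \left(900 + \left(-6 + 1922\right)\right) \frac{104}{25} = \left(900 + 1916\right) \frac{104}{25} = 2816 \cdot \frac{104}{25} = \frac{292864}{25}$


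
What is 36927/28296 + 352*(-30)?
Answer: -33196537/3144 ≈ -10559.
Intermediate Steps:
36927/28296 + 352*(-30) = 36927*(1/28296) - 10560 = 4103/3144 - 10560 = -33196537/3144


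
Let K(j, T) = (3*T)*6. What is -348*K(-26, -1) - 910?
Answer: 5354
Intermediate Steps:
K(j, T) = 18*T
-348*K(-26, -1) - 910 = -6264*(-1) - 910 = -348*(-18) - 910 = 6264 - 910 = 5354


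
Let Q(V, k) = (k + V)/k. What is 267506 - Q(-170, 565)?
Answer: 30228099/113 ≈ 2.6751e+5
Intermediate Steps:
Q(V, k) = (V + k)/k
267506 - Q(-170, 565) = 267506 - (-170 + 565)/565 = 267506 - 395/565 = 267506 - 1*79/113 = 267506 - 79/113 = 30228099/113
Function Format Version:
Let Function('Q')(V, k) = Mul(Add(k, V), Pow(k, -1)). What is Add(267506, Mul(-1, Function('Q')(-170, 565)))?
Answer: Rational(30228099, 113) ≈ 2.6751e+5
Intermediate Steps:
Function('Q')(V, k) = Mul(Pow(k, -1), Add(V, k)) (Function('Q')(V, k) = Mul(Add(V, k), Pow(k, -1)) = Mul(Pow(k, -1), Add(V, k)))
Add(267506, Mul(-1, Function('Q')(-170, 565))) = Add(267506, Mul(-1, Mul(Pow(565, -1), Add(-170, 565)))) = Add(267506, Mul(-1, Mul(Rational(1, 565), 395))) = Add(267506, Mul(-1, Rational(79, 113))) = Add(267506, Rational(-79, 113)) = Rational(30228099, 113)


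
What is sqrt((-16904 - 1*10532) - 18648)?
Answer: 2*I*sqrt(11521) ≈ 214.67*I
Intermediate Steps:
sqrt((-16904 - 1*10532) - 18648) = sqrt((-16904 - 10532) - 18648) = sqrt(-27436 - 18648) = sqrt(-46084) = 2*I*sqrt(11521)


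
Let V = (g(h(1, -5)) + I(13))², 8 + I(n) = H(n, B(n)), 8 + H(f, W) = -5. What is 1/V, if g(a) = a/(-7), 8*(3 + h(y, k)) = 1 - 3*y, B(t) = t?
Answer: 784/330625 ≈ 0.0023713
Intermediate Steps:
h(y, k) = -23/8 - 3*y/8 (h(y, k) = -3 + (1 - 3*y)/8 = -3 + (⅛ - 3*y/8) = -23/8 - 3*y/8)
H(f, W) = -13 (H(f, W) = -8 - 5 = -13)
I(n) = -21 (I(n) = -8 - 13 = -21)
g(a) = -a/7 (g(a) = a*(-⅐) = -a/7)
V = 330625/784 (V = (-(-23/8 - 3/8*1)/7 - 21)² = (-(-23/8 - 3/8)/7 - 21)² = (-⅐*(-13/4) - 21)² = (13/28 - 21)² = (-575/28)² = 330625/784 ≈ 421.72)
1/V = 1/(330625/784) = 784/330625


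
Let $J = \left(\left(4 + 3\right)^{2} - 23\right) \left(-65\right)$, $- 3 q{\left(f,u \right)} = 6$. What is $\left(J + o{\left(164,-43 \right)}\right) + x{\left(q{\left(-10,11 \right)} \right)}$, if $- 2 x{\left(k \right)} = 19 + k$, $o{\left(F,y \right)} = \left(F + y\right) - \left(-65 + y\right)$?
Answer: $- \frac{2939}{2} \approx -1469.5$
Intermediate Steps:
$q{\left(f,u \right)} = -2$ ($q{\left(f,u \right)} = \left(- \frac{1}{3}\right) 6 = -2$)
$o{\left(F,y \right)} = 65 + F$
$x{\left(k \right)} = - \frac{19}{2} - \frac{k}{2}$ ($x{\left(k \right)} = - \frac{19 + k}{2} = - \frac{19}{2} - \frac{k}{2}$)
$J = -1690$ ($J = \left(7^{2} - 23\right) \left(-65\right) = \left(49 - 23\right) \left(-65\right) = 26 \left(-65\right) = -1690$)
$\left(J + o{\left(164,-43 \right)}\right) + x{\left(q{\left(-10,11 \right)} \right)} = \left(-1690 + \left(65 + 164\right)\right) - \frac{17}{2} = \left(-1690 + 229\right) + \left(- \frac{19}{2} + 1\right) = -1461 - \frac{17}{2} = - \frac{2939}{2}$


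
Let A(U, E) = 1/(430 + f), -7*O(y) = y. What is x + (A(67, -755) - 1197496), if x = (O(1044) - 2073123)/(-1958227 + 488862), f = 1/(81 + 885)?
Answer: -1023240951485007749/854484824291 ≈ -1.1975e+6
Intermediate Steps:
f = 1/966 ≈ 0.0010352
O(y) = -y/7
A(U, E) = 966/415381 (A(U, E) = 1/(430 + 1/966) = 1/(415381/966) = 966/415381)
x = 2902581/2057111 (x = (-⅐*1044 - 2073123)/(-1958227 + 488862) = (-1044/7 - 2073123)/(-1469365) = -14512905/7*(-1/1469365) = 2902581/2057111 ≈ 1.4110)
x + (A(67, -755) - 1197496) = 2902581/2057111 + (966/415381 - 1197496) = 2902581/2057111 - 497417085010/415381 = -1023240951485007749/854484824291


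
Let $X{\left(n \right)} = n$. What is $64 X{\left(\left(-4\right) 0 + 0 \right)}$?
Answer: $0$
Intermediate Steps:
$64 X{\left(\left(-4\right) 0 + 0 \right)} = 64 \left(\left(-4\right) 0 + 0\right) = 64 \left(0 + 0\right) = 64 \cdot 0 = 0$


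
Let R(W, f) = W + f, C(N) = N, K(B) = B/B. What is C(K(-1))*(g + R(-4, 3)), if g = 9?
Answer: 8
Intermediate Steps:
K(B) = 1
C(K(-1))*(g + R(-4, 3)) = 1*(9 + (-4 + 3)) = 1*(9 - 1) = 1*8 = 8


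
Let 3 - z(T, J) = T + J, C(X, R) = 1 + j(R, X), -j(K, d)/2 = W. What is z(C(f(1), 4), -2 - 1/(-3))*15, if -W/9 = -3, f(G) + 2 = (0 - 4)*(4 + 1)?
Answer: 865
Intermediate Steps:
f(G) = -22 (f(G) = -2 + (0 - 4)*(4 + 1) = -2 - 4*5 = -2 - 20 = -22)
W = 27 (W = -9*(-3) = 27)
j(K, d) = -54 (j(K, d) = -2*27 = -54)
C(X, R) = -53 (C(X, R) = 1 - 54 = -53)
z(T, J) = 3 - J - T (z(T, J) = 3 - (T + J) = 3 - (J + T) = 3 + (-J - T) = 3 - J - T)
z(C(f(1), 4), -2 - 1/(-3))*15 = (3 - (-2 - 1/(-3)) - 1*(-53))*15 = (3 - (-2 - 1*(-⅓)) + 53)*15 = (3 - (-2 + ⅓) + 53)*15 = (3 - 1*(-5/3) + 53)*15 = (3 + 5/3 + 53)*15 = (173/3)*15 = 865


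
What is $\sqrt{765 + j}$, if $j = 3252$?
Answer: $\sqrt{4017} \approx 63.38$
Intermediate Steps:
$\sqrt{765 + j} = \sqrt{765 + 3252} = \sqrt{4017}$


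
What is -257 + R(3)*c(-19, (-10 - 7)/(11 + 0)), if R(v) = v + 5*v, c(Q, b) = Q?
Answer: -599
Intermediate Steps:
R(v) = 6*v
-257 + R(3)*c(-19, (-10 - 7)/(11 + 0)) = -257 + (6*3)*(-19) = -257 + 18*(-19) = -257 - 342 = -599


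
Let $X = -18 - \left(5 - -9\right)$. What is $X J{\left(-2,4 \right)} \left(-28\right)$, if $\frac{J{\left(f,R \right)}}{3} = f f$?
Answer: $10752$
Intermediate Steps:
$J{\left(f,R \right)} = 3 f^{2}$ ($J{\left(f,R \right)} = 3 f f = 3 f^{2}$)
$X = -32$ ($X = -18 - \left(5 + 9\right) = -18 - 14 = -32$)
$X J{\left(-2,4 \right)} \left(-28\right) = - 32 \cdot 3 \left(-2\right)^{2} \left(-28\right) = - 32 \cdot 3 \cdot 4 \left(-28\right) = \left(-32\right) 12 \left(-28\right) = \left(-384\right) \left(-28\right) = 10752$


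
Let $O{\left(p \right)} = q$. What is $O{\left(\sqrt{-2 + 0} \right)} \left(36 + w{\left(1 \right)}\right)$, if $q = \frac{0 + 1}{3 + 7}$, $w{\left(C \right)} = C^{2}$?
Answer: $\frac{37}{10} \approx 3.7$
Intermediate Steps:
$q = \frac{1}{10}$ ($q = 1 \cdot \frac{1}{10} = \frac{1}{10} \approx 0.1$)
$O{\left(p \right)} = \frac{1}{10}$
$O{\left(\sqrt{-2 + 0} \right)} \left(36 + w{\left(1 \right)}\right) = \frac{36 + 1^{2}}{10} = \frac{36 + 1}{10} = \frac{1}{10} \cdot 37 = \frac{37}{10}$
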